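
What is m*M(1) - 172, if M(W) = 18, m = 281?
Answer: 4886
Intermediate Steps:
m*M(1) - 172 = 281*18 - 172 = 5058 - 172 = 4886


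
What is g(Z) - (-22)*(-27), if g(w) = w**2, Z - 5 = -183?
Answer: 31090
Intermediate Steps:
Z = -178 (Z = 5 - 183 = -178)
g(Z) - (-22)*(-27) = (-178)**2 - (-22)*(-27) = 31684 - 1*594 = 31684 - 594 = 31090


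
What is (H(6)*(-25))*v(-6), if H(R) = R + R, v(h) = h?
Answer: 1800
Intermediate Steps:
H(R) = 2*R
(H(6)*(-25))*v(-6) = ((2*6)*(-25))*(-6) = (12*(-25))*(-6) = -300*(-6) = 1800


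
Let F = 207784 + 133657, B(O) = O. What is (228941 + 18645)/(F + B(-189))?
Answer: 123793/170626 ≈ 0.72552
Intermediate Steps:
F = 341441
(228941 + 18645)/(F + B(-189)) = (228941 + 18645)/(341441 - 189) = 247586/341252 = 247586*(1/341252) = 123793/170626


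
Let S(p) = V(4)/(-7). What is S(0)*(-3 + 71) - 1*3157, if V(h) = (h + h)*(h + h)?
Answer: -26451/7 ≈ -3778.7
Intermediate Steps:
V(h) = 4*h² (V(h) = (2*h)*(2*h) = 4*h²)
S(p) = -64/7 (S(p) = (4*4²)/(-7) = (4*16)*(-⅐) = 64*(-⅐) = -64/7)
S(0)*(-3 + 71) - 1*3157 = -64*(-3 + 71)/7 - 1*3157 = -64/7*68 - 3157 = -4352/7 - 3157 = -26451/7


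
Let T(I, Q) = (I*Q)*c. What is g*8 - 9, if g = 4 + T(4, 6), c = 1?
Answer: 215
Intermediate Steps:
T(I, Q) = I*Q (T(I, Q) = (I*Q)*1 = I*Q)
g = 28 (g = 4 + 4*6 = 4 + 24 = 28)
g*8 - 9 = 28*8 - 9 = 224 - 9 = 215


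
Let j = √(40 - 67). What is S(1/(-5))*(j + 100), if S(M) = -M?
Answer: 20 + 3*I*√3/5 ≈ 20.0 + 1.0392*I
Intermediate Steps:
j = 3*I*√3 (j = √(-27) = 3*I*√3 ≈ 5.1962*I)
S(1/(-5))*(j + 100) = (-1/(-5))*(3*I*√3 + 100) = (-1*(-⅕))*(100 + 3*I*√3) = (100 + 3*I*√3)/5 = 20 + 3*I*√3/5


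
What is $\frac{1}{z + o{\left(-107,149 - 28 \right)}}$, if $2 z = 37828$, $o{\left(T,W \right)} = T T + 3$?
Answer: $\frac{1}{30366} \approx 3.2932 \cdot 10^{-5}$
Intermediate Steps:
$o{\left(T,W \right)} = 3 + T^{2}$ ($o{\left(T,W \right)} = T^{2} + 3 = 3 + T^{2}$)
$z = 18914$ ($z = \frac{1}{2} \cdot 37828 = 18914$)
$\frac{1}{z + o{\left(-107,149 - 28 \right)}} = \frac{1}{18914 + \left(3 + \left(-107\right)^{2}\right)} = \frac{1}{18914 + \left(3 + 11449\right)} = \frac{1}{18914 + 11452} = \frac{1}{30366}$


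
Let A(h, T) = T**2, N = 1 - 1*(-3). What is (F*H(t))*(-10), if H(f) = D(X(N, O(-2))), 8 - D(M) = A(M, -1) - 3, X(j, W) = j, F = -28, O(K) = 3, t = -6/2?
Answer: 2800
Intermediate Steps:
t = -3 (t = -6*1/2 = -3)
N = 4 (N = 1 + 3 = 4)
D(M) = 10 (D(M) = 8 - ((-1)**2 - 3) = 8 - (1 - 3) = 8 - 1*(-2) = 8 + 2 = 10)
H(f) = 10
(F*H(t))*(-10) = -28*10*(-10) = -280*(-10) = 2800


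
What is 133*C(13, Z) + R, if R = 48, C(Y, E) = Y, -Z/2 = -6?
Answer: 1777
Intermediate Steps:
Z = 12 (Z = -2*(-6) = 12)
133*C(13, Z) + R = 133*13 + 48 = 1729 + 48 = 1777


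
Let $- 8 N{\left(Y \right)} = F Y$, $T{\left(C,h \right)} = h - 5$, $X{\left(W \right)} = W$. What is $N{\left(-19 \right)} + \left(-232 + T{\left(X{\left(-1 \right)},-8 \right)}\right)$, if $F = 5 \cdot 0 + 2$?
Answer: $- \frac{961}{4} \approx -240.25$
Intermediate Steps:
$F = 2$ ($F = 0 + 2 = 2$)
$T{\left(C,h \right)} = -5 + h$
$N{\left(Y \right)} = - \frac{Y}{4}$ ($N{\left(Y \right)} = - \frac{2 Y}{8} = - \frac{Y}{4}$)
$N{\left(-19 \right)} + \left(-232 + T{\left(X{\left(-1 \right)},-8 \right)}\right) = \left(- \frac{1}{4}\right) \left(-19\right) - 245 = \frac{19}{4} - 245 = - \frac{961}{4}$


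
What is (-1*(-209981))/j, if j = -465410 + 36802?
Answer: -209981/428608 ≈ -0.48991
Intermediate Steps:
j = -428608
(-1*(-209981))/j = -1*(-209981)/(-428608) = 209981*(-1/428608) = -209981/428608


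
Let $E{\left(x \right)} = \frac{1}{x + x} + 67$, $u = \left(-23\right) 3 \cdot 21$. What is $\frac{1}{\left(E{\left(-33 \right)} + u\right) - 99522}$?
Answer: $- \frac{66}{6659665} \approx -9.9104 \cdot 10^{-6}$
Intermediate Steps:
$u = -1449$ ($u = \left(-69\right) 21 = -1449$)
$E{\left(x \right)} = 67 + \frac{1}{2 x}$ ($E{\left(x \right)} = \frac{1}{2 x} + 67 = 67 + \frac{1}{2 x}$)
$\frac{1}{\left(E{\left(-33 \right)} + u\right) - 99522} = \frac{1}{\left(\left(67 + \frac{1}{2 \left(-33\right)}\right) - 1449\right) - 99522} = \frac{1}{\left(\left(67 + \frac{1}{2} \left(- \frac{1}{33}\right)\right) - 1449\right) - 99522} = \frac{1}{\left(\left(67 - \frac{1}{66}\right) - 1449\right) - 99522} = \frac{1}{\left(\frac{4421}{66} - 1449\right) - 99522} = \frac{1}{- \frac{91213}{66} - 99522} = \frac{1}{- \frac{6659665}{66}} = - \frac{66}{6659665}$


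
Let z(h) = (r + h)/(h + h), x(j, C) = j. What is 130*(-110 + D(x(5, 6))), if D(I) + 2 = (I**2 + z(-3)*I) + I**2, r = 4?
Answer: -24505/3 ≈ -8168.3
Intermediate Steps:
z(h) = (4 + h)/(2*h) (z(h) = (4 + h)/(h + h) = (4 + h)/((2*h)) = (4 + h)*(1/(2*h)) = (4 + h)/(2*h))
D(I) = -2 + 2*I**2 - I/6 (D(I) = -2 + ((I**2 + ((1/2)*(4 - 3)/(-3))*I) + I**2) = -2 + ((I**2 + ((1/2)*(-1/3)*1)*I) + I**2) = -2 + ((I**2 - I/6) + I**2) = -2 + (2*I**2 - I/6) = -2 + 2*I**2 - I/6)
130*(-110 + D(x(5, 6))) = 130*(-110 + (-2 + 2*5**2 - 1/6*5)) = 130*(-110 + (-2 + 2*25 - 5/6)) = 130*(-110 + (-2 + 50 - 5/6)) = 130*(-110 + 283/6) = 130*(-377/6) = -24505/3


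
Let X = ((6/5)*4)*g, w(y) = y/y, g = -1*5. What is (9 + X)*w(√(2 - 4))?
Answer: -15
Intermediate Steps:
g = -5
w(y) = 1
X = -24 (X = ((6/5)*4)*(-5) = (24/5)*(-5) = -24)
(9 + X)*w(√(2 - 4)) = (9 - 24)*1 = -15*1 = -15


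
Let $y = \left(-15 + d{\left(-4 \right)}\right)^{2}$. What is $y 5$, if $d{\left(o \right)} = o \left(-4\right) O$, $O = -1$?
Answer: $4805$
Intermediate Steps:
$d{\left(o \right)} = 4 o$ ($d{\left(o \right)} = o \left(-4\right) \left(-1\right) = - 4 o \left(-1\right) = 4 o$)
$y = 961$ ($y = \left(-15 + 4 \left(-4\right)\right)^{2} = \left(-15 - 16\right)^{2} = \left(-31\right)^{2} = 961$)
$y 5 = 961 \cdot 5 = 4805$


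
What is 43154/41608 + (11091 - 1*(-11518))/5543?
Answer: 25650389/5013764 ≈ 5.1160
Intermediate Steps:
43154/41608 + (11091 - 1*(-11518))/5543 = 43154*(1/41608) + (11091 + 11518)*(1/5543) = 21577/20804 + 22609*(1/5543) = 21577/20804 + 983/241 = 25650389/5013764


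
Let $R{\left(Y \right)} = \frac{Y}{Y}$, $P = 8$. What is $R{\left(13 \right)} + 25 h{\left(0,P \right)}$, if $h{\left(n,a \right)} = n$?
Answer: $1$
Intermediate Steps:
$R{\left(Y \right)} = 1$
$R{\left(13 \right)} + 25 h{\left(0,P \right)} = 1 + 25 \cdot 0 = 1 + 0 = 1$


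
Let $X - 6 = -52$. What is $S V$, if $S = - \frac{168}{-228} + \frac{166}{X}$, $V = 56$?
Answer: $- \frac{70280}{437} \approx -160.82$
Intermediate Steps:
$X = -46$ ($X = 6 - 52 = -46$)
$S = - \frac{1255}{437}$ ($S = - \frac{168}{-228} + \frac{166}{-46} = \left(-168\right) \left(- \frac{1}{228}\right) + 166 \left(- \frac{1}{46}\right) = \frac{14}{19} - \frac{83}{23} = - \frac{1255}{437} \approx -2.8719$)
$S V = \left(- \frac{1255}{437}\right) 56 = - \frac{70280}{437}$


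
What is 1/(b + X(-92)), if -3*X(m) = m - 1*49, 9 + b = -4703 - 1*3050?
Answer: -1/7715 ≈ -0.00012962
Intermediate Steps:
b = -7762 (b = -9 + (-4703 - 1*3050) = -9 + (-4703 - 3050) = -9 - 7753 = -7762)
X(m) = 49/3 - m/3 (X(m) = -(m - 1*49)/3 = -(m - 49)/3 = -(-49 + m)/3 = 49/3 - m/3)
1/(b + X(-92)) = 1/(-7762 + (49/3 - 1/3*(-92))) = 1/(-7762 + (49/3 + 92/3)) = 1/(-7762 + 47) = 1/(-7715) = -1/7715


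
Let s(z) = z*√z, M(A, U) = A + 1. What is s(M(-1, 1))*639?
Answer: 0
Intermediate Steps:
M(A, U) = 1 + A
s(z) = z^(3/2)
s(M(-1, 1))*639 = (1 - 1)^(3/2)*639 = 0^(3/2)*639 = 0*639 = 0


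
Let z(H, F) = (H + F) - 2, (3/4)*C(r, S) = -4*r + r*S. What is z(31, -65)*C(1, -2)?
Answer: 288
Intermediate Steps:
C(r, S) = -16*r/3 + 4*S*r/3 (C(r, S) = 4*(-4*r + r*S)/3 = 4*(-4*r + S*r)/3 = -16*r/3 + 4*S*r/3)
z(H, F) = -2 + F + H (z(H, F) = (F + H) - 2 = -2 + F + H)
z(31, -65)*C(1, -2) = (-2 - 65 + 31)*((4/3)*1*(-4 - 2)) = -48*(-6) = -36*(-8) = 288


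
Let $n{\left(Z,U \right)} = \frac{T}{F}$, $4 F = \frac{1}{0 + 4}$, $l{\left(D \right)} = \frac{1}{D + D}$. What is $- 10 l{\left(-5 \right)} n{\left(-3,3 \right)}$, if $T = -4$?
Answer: $-64$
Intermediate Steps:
$l{\left(D \right)} = \frac{1}{2 D}$
$F = \frac{1}{16}$ ($F = \frac{1}{4 \left(0 + 4\right)} = \frac{1}{4 \cdot 4} = \frac{1}{4} \cdot \frac{1}{4} = \frac{1}{16} \approx 0.0625$)
$n{\left(Z,U \right)} = -64$ ($n{\left(Z,U \right)} = - 4 \frac{1}{\frac{1}{16}} = \left(-4\right) 16 = -64$)
$- 10 l{\left(-5 \right)} n{\left(-3,3 \right)} = - 10 \frac{1}{2 \left(-5\right)} \left(-64\right) = - 10 \cdot \frac{1}{2} \left(- \frac{1}{5}\right) \left(-64\right) = \left(-10\right) \left(- \frac{1}{10}\right) \left(-64\right) = 1 \left(-64\right) = -64$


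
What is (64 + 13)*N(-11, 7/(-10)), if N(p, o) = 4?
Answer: 308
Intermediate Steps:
(64 + 13)*N(-11, 7/(-10)) = (64 + 13)*4 = 77*4 = 308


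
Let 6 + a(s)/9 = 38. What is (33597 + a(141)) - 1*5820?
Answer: 28065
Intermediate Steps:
a(s) = 288 (a(s) = -54 + 9*38 = -54 + 342 = 288)
(33597 + a(141)) - 1*5820 = (33597 + 288) - 1*5820 = 33885 - 5820 = 28065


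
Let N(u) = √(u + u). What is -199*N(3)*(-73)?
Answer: 14527*√6 ≈ 35584.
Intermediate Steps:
N(u) = √2*√u (N(u) = √(2*u) = √2*√u)
-199*N(3)*(-73) = -199*√2*√3*(-73) = -199*√6*(-73) = 14527*√6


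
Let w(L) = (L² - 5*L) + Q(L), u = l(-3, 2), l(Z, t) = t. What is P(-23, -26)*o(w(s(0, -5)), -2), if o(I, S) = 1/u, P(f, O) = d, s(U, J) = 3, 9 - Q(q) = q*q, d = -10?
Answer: -5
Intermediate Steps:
Q(q) = 9 - q² (Q(q) = 9 - q*q = 9 - q²)
u = 2
P(f, O) = -10
w(L) = 9 - 5*L (w(L) = (L² - 5*L) + (9 - L²) = 9 - 5*L)
o(I, S) = ½ (o(I, S) = 1/2 = ½)
P(-23, -26)*o(w(s(0, -5)), -2) = -10*½ = -5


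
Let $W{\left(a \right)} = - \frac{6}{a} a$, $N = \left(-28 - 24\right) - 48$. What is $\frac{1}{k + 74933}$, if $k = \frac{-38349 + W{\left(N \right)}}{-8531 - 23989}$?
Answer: $\frac{2168}{162457301} \approx 1.3345 \cdot 10^{-5}$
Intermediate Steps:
$N = -100$ ($N = \left(-28 - 24\right) - 48 = -52 - 48 = -100$)
$W{\left(a \right)} = -6$
$k = \frac{2557}{2168}$ ($k = \frac{-38349 - 6}{-8531 - 23989} = - \frac{38355}{-32520} = \left(-38355\right) \left(- \frac{1}{32520}\right) = \frac{2557}{2168} \approx 1.1794$)
$\frac{1}{k + 74933} = \frac{1}{\frac{2557}{2168} + 74933} = \frac{1}{\frac{162457301}{2168}} = \frac{2168}{162457301}$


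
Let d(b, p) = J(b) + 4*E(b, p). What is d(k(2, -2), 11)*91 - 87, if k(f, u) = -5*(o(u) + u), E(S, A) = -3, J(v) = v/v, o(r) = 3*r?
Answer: -1088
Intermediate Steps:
J(v) = 1
k(f, u) = -20*u (k(f, u) = -5*(3*u + u) = -20*u)
d(b, p) = -11 (d(b, p) = 1 + 4*(-3) = 1 - 12 = -11)
d(k(2, -2), 11)*91 - 87 = -11*91 - 87 = -1001 - 87 = -1088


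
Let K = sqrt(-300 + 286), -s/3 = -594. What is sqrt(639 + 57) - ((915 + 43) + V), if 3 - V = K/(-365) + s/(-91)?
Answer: -89233/91 + 2*sqrt(174) - I*sqrt(14)/365 ≈ -954.2 - 0.010251*I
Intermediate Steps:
s = 1782 (s = -3*(-594) = 1782)
K = I*sqrt(14) (K = sqrt(-14) = I*sqrt(14) ≈ 3.7417*I)
V = 2055/91 + I*sqrt(14)/365 (V = 3 - ((I*sqrt(14))/(-365) + 1782/(-91)) = 3 - ((I*sqrt(14))*(-1/365) + 1782*(-1/91)) = 3 - (-I*sqrt(14)/365 - 1782/91) = 3 - (-1782/91 - I*sqrt(14)/365) = 3 + (1782/91 + I*sqrt(14)/365) = 2055/91 + I*sqrt(14)/365 ≈ 22.582 + 0.010251*I)
sqrt(639 + 57) - ((915 + 43) + V) = sqrt(639 + 57) - ((915 + 43) + (2055/91 + I*sqrt(14)/365)) = sqrt(696) - (958 + (2055/91 + I*sqrt(14)/365)) = 2*sqrt(174) - (89233/91 + I*sqrt(14)/365) = 2*sqrt(174) + (-89233/91 - I*sqrt(14)/365) = -89233/91 + 2*sqrt(174) - I*sqrt(14)/365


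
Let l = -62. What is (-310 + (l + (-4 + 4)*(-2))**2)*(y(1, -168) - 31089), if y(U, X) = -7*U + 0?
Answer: -109893264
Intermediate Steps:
y(U, X) = -7*U
(-310 + (l + (-4 + 4)*(-2))**2)*(y(1, -168) - 31089) = (-310 + (-62 + (-4 + 4)*(-2))**2)*(-7*1 - 31089) = (-310 + (-62 + 0*(-2))**2)*(-7 - 31089) = (-310 + (-62 + 0)**2)*(-31096) = (-310 + (-62)**2)*(-31096) = (-310 + 3844)*(-31096) = 3534*(-31096) = -109893264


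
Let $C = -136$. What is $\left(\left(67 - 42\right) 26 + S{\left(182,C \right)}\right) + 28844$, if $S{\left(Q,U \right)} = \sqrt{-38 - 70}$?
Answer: $29494 + 6 i \sqrt{3} \approx 29494.0 + 10.392 i$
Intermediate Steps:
$S{\left(Q,U \right)} = 6 i \sqrt{3}$ ($S{\left(Q,U \right)} = \sqrt{-108} = 6 i \sqrt{3}$)
$\left(\left(67 - 42\right) 26 + S{\left(182,C \right)}\right) + 28844 = \left(\left(67 - 42\right) 26 + 6 i \sqrt{3}\right) + 28844 = \left(25 \cdot 26 + 6 i \sqrt{3}\right) + 28844 = \left(650 + 6 i \sqrt{3}\right) + 28844 = 29494 + 6 i \sqrt{3}$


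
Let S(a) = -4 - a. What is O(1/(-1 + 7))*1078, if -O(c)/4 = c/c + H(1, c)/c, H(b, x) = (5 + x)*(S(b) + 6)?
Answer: -137984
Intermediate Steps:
H(b, x) = (2 - b)*(5 + x) (H(b, x) = (5 + x)*((-4 - b) + 6) = (5 + x)*(2 - b) = (2 - b)*(5 + x))
O(c) = -4 - 4*(5 + c)/c (O(c) = -4*(c/c + (10 - 5*1 + 2*c - 1*1*c)/c) = -4*(1 + (10 - 5 + 2*c - c)/c) = -4*(1 + (5 + c)/c) = -4 - 4*(5 + c)/c)
O(1/(-1 + 7))*1078 = (-8 - 20/(1/(-1 + 7)))*1078 = (-8 - 20/(1/6))*1078 = (-8 - 20/⅙)*1078 = (-8 - 20*6)*1078 = (-8 - 120)*1078 = -128*1078 = -137984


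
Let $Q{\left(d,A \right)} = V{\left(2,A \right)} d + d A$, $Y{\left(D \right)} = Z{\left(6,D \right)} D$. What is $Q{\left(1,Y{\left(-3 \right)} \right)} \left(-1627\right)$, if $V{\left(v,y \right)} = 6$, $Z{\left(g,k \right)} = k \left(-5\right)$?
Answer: $63453$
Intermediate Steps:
$Z{\left(g,k \right)} = - 5 k$
$Y{\left(D \right)} = - 5 D^{2}$ ($Y{\left(D \right)} = - 5 D D = - 5 D^{2}$)
$Q{\left(d,A \right)} = 6 d + A d$ ($Q{\left(d,A \right)} = 6 d + d A = 6 d + A d$)
$Q{\left(1,Y{\left(-3 \right)} \right)} \left(-1627\right) = 1 \left(6 - 5 \left(-3\right)^{2}\right) \left(-1627\right) = 1 \left(6 - 45\right) \left(-1627\right) = 1 \left(-39\right) \left(-1627\right) = \left(-39\right) \left(-1627\right) = 63453$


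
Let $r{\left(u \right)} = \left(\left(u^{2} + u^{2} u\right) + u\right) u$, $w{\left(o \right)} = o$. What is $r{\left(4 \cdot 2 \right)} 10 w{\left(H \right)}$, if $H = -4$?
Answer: $-186880$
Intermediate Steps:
$r{\left(u \right)} = u \left(u + u^{2} + u^{3}\right)$ ($r{\left(u \right)} = \left(\left(u^{2} + u^{3}\right) + u\right) u = \left(u + u^{2} + u^{3}\right) u = u \left(u + u^{2} + u^{3}\right)$)
$r{\left(4 \cdot 2 \right)} 10 w{\left(H \right)} = \left(4 \cdot 2\right)^{2} \left(1 + 4 \cdot 2 + \left(4 \cdot 2\right)^{2}\right) 10 \left(-4\right) = 8^{2} \left(1 + 8 + 8^{2}\right) 10 \left(-4\right) = 64 \left(1 + 8 + 64\right) 10 \left(-4\right) = 64 \cdot 73 \cdot 10 \left(-4\right) = 4672 \cdot 10 \left(-4\right) = 46720 \left(-4\right) = -186880$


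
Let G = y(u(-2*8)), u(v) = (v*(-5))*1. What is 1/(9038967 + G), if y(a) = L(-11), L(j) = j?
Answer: 1/9038956 ≈ 1.1063e-7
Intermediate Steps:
u(v) = -5*v (u(v) = -5*v*1 = -5*v)
y(a) = -11
G = -11
1/(9038967 + G) = 1/(9038967 - 11) = 1/9038956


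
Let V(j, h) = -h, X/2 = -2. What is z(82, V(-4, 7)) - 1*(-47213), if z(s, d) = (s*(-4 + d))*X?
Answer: 50821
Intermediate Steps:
X = -4 (X = 2*(-2) = -4)
z(s, d) = -4*s*(-4 + d) (z(s, d) = (s*(-4 + d))*(-4) = -4*s*(-4 + d))
z(82, V(-4, 7)) - 1*(-47213) = 4*82*(4 - (-1)*7) - 1*(-47213) = 4*82*(4 - 1*(-7)) + 47213 = 4*82*(4 + 7) + 47213 = 4*82*11 + 47213 = 3608 + 47213 = 50821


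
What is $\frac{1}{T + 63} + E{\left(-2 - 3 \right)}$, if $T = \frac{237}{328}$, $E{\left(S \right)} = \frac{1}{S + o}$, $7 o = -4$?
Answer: $- \frac{14835}{90571} \approx -0.16379$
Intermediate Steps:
$o = - \frac{4}{7}$ ($o = \frac{1}{7} \left(-4\right) = - \frac{4}{7} \approx -0.57143$)
$E{\left(S \right)} = \frac{1}{- \frac{4}{7} + S}$ ($E{\left(S \right)} = \frac{1}{S - \frac{4}{7}} = \frac{1}{- \frac{4}{7} + S}$)
$T = \frac{237}{328}$ ($T = 237 \cdot \frac{1}{328} = \frac{237}{328} \approx 0.72256$)
$\frac{1}{T + 63} + E{\left(-2 - 3 \right)} = \frac{1}{\frac{237}{328} + 63} + \frac{7}{-4 + 7 \left(-2 - 3\right)} = \frac{1}{\frac{20901}{328}} + \frac{7}{-4 + 7 \left(-2 - 3\right)} = \frac{328}{20901} + \frac{7}{-4 + 7 \left(-5\right)} = \frac{328}{20901} + \frac{7}{-4 - 35} = \frac{328}{20901} + \frac{7}{-39} = \frac{328}{20901} + 7 \left(- \frac{1}{39}\right) = \frac{328}{20901} - \frac{7}{39} = - \frac{14835}{90571}$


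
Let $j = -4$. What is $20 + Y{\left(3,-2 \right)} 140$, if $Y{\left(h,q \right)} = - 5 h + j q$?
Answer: $-960$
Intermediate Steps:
$Y{\left(h,q \right)} = - 5 h - 4 q$
$20 + Y{\left(3,-2 \right)} 140 = 20 + \left(\left(-5\right) 3 - -8\right) 140 = 20 + \left(-15 + 8\right) 140 = 20 - 980 = -960$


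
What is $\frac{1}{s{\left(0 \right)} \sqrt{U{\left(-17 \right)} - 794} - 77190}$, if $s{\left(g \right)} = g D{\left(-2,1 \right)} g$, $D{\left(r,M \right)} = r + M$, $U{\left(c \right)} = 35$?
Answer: $- \frac{1}{77190} \approx -1.2955 \cdot 10^{-5}$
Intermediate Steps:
$D{\left(r,M \right)} = M + r$
$s{\left(g \right)} = - g^{2}$ ($s{\left(g \right)} = g \left(1 - 2\right) g = g \left(-1\right) g = - g g = - g^{2}$)
$\frac{1}{s{\left(0 \right)} \sqrt{U{\left(-17 \right)} - 794} - 77190} = \frac{1}{- 0^{2} \sqrt{35 - 794} - 77190} = \frac{1}{\left(-1\right) 0 \sqrt{-759} - 77190} = \frac{1}{0 i \sqrt{759} - 77190} = \frac{1}{0 - 77190} = \frac{1}{-77190} = - \frac{1}{77190}$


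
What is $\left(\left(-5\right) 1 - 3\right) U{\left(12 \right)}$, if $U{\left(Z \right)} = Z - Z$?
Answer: $0$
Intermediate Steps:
$U{\left(Z \right)} = 0$
$\left(\left(-5\right) 1 - 3\right) U{\left(12 \right)} = \left(\left(-5\right) 1 - 3\right) 0 = \left(-5 - 3\right) 0 = \left(-8\right) 0 = 0$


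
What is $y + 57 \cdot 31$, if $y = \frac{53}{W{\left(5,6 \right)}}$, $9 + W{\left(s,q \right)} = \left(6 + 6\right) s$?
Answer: $\frac{90170}{51} \approx 1768.0$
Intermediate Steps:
$W{\left(s,q \right)} = -9 + 12 s$ ($W{\left(s,q \right)} = -9 + \left(6 + 6\right) s = -9 + 12 s$)
$y = \frac{53}{51}$ ($y = \frac{53}{-9 + 12 \cdot 5} = \frac{53}{-9 + 60} = \frac{53}{51} \approx 1.0392$)
$y + 57 \cdot 31 = \frac{53}{51} + 57 \cdot 31 = \frac{53}{51} + 1767 = \frac{90170}{51}$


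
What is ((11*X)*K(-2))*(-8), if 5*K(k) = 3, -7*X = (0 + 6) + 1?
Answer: 264/5 ≈ 52.800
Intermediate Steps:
X = -1 (X = -((0 + 6) + 1)/7 = -(6 + 1)/7 = -1/7*7 = -1)
K(k) = 3/5 (K(k) = (1/5)*3 = 3/5)
((11*X)*K(-2))*(-8) = ((11*(-1))*(3/5))*(-8) = -11*3/5*(-8) = -33/5*(-8) = 264/5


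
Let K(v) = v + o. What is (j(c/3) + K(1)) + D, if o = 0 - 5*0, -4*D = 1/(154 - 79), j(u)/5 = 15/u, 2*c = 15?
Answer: 9299/300 ≈ 30.997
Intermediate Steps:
c = 15/2 (c = (½)*15 = 15/2 ≈ 7.5000)
j(u) = 75/u (j(u) = 5*(15/u) = 75/u)
D = -1/300 (D = -1/(4*(154 - 79)) = -¼/75 = -¼*1/75 = -1/300 ≈ -0.0033333)
o = 0 (o = 0 + 0 = 0)
K(v) = v (K(v) = v + 0 = v)
(j(c/3) + K(1)) + D = (75/(((15/2)/3)) + 1) - 1/300 = (75/(((15/2)*(⅓))) + 1) - 1/300 = (75/(5/2) + 1) - 1/300 = (75*(⅖) + 1) - 1/300 = (30 + 1) - 1/300 = 31 - 1/300 = 9299/300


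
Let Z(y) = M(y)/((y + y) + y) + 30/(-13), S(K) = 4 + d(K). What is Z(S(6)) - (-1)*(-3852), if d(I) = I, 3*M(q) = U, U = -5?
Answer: -901921/234 ≈ -3854.4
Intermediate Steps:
M(q) = -5/3 (M(q) = (⅓)*(-5) = -5/3)
S(K) = 4 + K
Z(y) = -30/13 - 5/(9*y) (Z(y) = -5/(3*((y + y) + y)) + 30/(-13) = -5/(3*(2*y + y)) + 30*(-1/13) = -5*1/(3*y)/3 - 30/13 = -5/(9*y) - 30/13 = -30/13 - 5/(9*y))
Z(S(6)) - (-1)*(-3852) = 5*(-13 - 54*(4 + 6))/(117*(4 + 6)) - (-1)*(-3852) = (5/117)*(-13 - 54*10)/10 - 1*3852 = (5/117)*(⅒)*(-13 - 540) - 3852 = (5/117)*(⅒)*(-553) - 3852 = -553/234 - 3852 = -901921/234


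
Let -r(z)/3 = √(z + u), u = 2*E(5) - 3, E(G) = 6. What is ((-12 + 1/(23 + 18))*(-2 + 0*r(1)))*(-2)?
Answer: -1964/41 ≈ -47.902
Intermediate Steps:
u = 9 (u = 2*6 - 3 = 12 - 3 = 9)
r(z) = -3*√(9 + z) (r(z) = -3*√(z + 9) = -3*√(9 + z))
((-12 + 1/(23 + 18))*(-2 + 0*r(1)))*(-2) = ((-12 + 1/(23 + 18))*(-2 + 0*(-3*√(9 + 1))))*(-2) = ((-12 + 1/41)*(-2 + 0*(-3*√10)))*(-2) = ((-12 + 1/41)*(-2 + 0))*(-2) = -491/41*(-2)*(-2) = (982/41)*(-2) = -1964/41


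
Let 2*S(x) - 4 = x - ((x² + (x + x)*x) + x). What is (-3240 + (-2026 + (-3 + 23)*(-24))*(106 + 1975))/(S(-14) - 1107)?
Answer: 5218226/1399 ≈ 3730.0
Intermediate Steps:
S(x) = 2 - 3*x²/2 (S(x) = 2 + (x - ((x² + (x + x)*x) + x))/2 = 2 + (x - ((x² + (2*x)*x) + x))/2 = 2 + (x - ((x² + 2*x²) + x))/2 = 2 + (x - (3*x² + x))/2 = 2 + (x - (x + 3*x²))/2 = 2 + (x + (-x - 3*x²))/2 = 2 + (-3*x²)/2 = 2 - 3*x²/2)
(-3240 + (-2026 + (-3 + 23)*(-24))*(106 + 1975))/(S(-14) - 1107) = (-3240 + (-2026 + (-3 + 23)*(-24))*(106 + 1975))/((2 - 3/2*(-14)²) - 1107) = (-3240 + (-2026 + 20*(-24))*2081)/((2 - 3/2*196) - 1107) = (-3240 + (-2026 - 480)*2081)/((2 - 294) - 1107) = (-3240 - 2506*2081)/(-292 - 1107) = (-3240 - 5214986)/(-1399) = -5218226*(-1/1399) = 5218226/1399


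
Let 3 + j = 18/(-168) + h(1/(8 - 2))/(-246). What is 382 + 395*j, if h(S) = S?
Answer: -4368313/5166 ≈ -845.59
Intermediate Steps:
j = -16055/5166 (j = -3 + (18/(-168) + 1/((8 - 2)*(-246))) = -3 + (18*(-1/168) - 1/246/6) = -3 + (-3/28 + (1/6)*(-1/246)) = -3 + (-3/28 - 1/1476) = -3 - 557/5166 = -16055/5166 ≈ -3.1078)
382 + 395*j = 382 + 395*(-16055/5166) = 382 - 6341725/5166 = -4368313/5166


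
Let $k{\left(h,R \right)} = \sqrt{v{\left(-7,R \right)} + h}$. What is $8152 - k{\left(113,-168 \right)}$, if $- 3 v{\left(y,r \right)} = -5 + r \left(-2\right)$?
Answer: $8152 - \frac{2 \sqrt{6}}{3} \approx 8150.4$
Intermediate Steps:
$v{\left(y,r \right)} = \frac{5}{3} + \frac{2 r}{3}$ ($v{\left(y,r \right)} = - \frac{-5 + r \left(-2\right)}{3} = - \frac{-5 - 2 r}{3} = \frac{5}{3} + \frac{2 r}{3}$)
$k{\left(h,R \right)} = \sqrt{\frac{5}{3} + h + \frac{2 R}{3}}$ ($k{\left(h,R \right)} = \sqrt{\left(\frac{5}{3} + \frac{2 R}{3}\right) + h} = \sqrt{\frac{5}{3} + h + \frac{2 R}{3}}$)
$8152 - k{\left(113,-168 \right)} = 8152 - \frac{\sqrt{15 + 6 \left(-168\right) + 9 \cdot 113}}{3} = 8152 - \frac{\sqrt{15 - 1008 + 1017}}{3} = 8152 - \frac{\sqrt{24}}{3} = 8152 - \frac{2 \sqrt{6}}{3}$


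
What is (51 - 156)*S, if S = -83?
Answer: 8715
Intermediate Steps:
(51 - 156)*S = (51 - 156)*(-83) = -105*(-83) = 8715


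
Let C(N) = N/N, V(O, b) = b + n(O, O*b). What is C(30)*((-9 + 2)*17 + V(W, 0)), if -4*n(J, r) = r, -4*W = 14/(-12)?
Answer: -119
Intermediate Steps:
W = 7/24 (W = -7/(2*(-12)) = -7*(-1)/(2*12) = -1/4*(-7/6) = 7/24 ≈ 0.29167)
n(J, r) = -r/4
V(O, b) = b - O*b/4
C(N) = 1
C(30)*((-9 + 2)*17 + V(W, 0)) = 1*((-9 + 2)*17 + (1/4)*0*(4 - 1*7/24)) = 1*(-7*17 + (1/4)*0*(4 - 7/24)) = 1*(-119 + (1/4)*0*(89/24)) = 1*(-119 + 0) = 1*(-119) = -119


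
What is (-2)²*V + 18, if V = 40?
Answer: 178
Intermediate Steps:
(-2)²*V + 18 = (-2)²*40 + 18 = 4*40 + 18 = 160 + 18 = 178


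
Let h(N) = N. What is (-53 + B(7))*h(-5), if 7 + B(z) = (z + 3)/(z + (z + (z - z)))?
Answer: 2075/7 ≈ 296.43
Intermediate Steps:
B(z) = -7 + (3 + z)/(2*z) (B(z) = -7 + (z + 3)/(z + (z + (z - z))) = -7 + (3 + z)/(z + (z + 0)) = -7 + (3 + z)/(z + z) = -7 + (3 + z)/((2*z)) = -7 + (3 + z)*(1/(2*z)) = -7 + (3 + z)/(2*z))
(-53 + B(7))*h(-5) = (-53 + (½)*(3 - 13*7)/7)*(-5) = (-53 + (½)*(⅐)*(3 - 91))*(-5) = (-53 + (½)*(⅐)*(-88))*(-5) = (-53 - 44/7)*(-5) = -415/7*(-5) = 2075/7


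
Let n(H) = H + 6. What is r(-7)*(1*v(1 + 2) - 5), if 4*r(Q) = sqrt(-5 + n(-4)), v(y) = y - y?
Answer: -5*I*sqrt(3)/4 ≈ -2.1651*I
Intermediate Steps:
n(H) = 6 + H
v(y) = 0
r(Q) = I*sqrt(3)/4 (r(Q) = sqrt(-5 + (6 - 4))/4 = sqrt(-5 + 2)/4 = sqrt(-3)/4 = (I*sqrt(3))/4 = I*sqrt(3)/4)
r(-7)*(1*v(1 + 2) - 5) = (I*sqrt(3)/4)*(1*0 - 5) = (I*sqrt(3)/4)*(0 - 5) = (I*sqrt(3)/4)*(-5) = -5*I*sqrt(3)/4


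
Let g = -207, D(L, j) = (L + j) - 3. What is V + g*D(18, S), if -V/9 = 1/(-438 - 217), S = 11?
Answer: -3525201/655 ≈ -5382.0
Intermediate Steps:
V = 9/655 (V = -9/(-438 - 217) = -9/(-655) = -9*(-1/655) = 9/655 ≈ 0.013740)
D(L, j) = -3 + L + j
V + g*D(18, S) = 9/655 - 207*(-3 + 18 + 11) = 9/655 - 207*26 = 9/655 - 5382 = -3525201/655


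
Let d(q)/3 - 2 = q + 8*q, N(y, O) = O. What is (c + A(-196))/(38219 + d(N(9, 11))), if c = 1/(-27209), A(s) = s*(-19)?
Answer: 101326315/1048145098 ≈ 0.096672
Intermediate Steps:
A(s) = -19*s
d(q) = 6 + 27*q (d(q) = 6 + 3*(q + 8*q) = 6 + 3*(9*q) = 6 + 27*q)
c = -1/27209 ≈ -3.6753e-5
(c + A(-196))/(38219 + d(N(9, 11))) = (-1/27209 - 19*(-196))/(38219 + (6 + 27*11)) = (-1/27209 + 3724)/(38219 + (6 + 297)) = 101326315/(27209*(38219 + 303)) = (101326315/27209)/38522 = (101326315/27209)*(1/38522) = 101326315/1048145098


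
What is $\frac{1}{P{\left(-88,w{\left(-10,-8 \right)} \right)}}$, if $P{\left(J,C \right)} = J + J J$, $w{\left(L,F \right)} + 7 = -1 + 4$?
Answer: $\frac{1}{7656} \approx 0.00013062$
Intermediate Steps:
$w{\left(L,F \right)} = -4$ ($w{\left(L,F \right)} = -7 + \left(-1 + 4\right) = -7 + 3 = -4$)
$P{\left(J,C \right)} = J + J^{2}$
$\frac{1}{P{\left(-88,w{\left(-10,-8 \right)} \right)}} = \frac{1}{\left(-88\right) \left(1 - 88\right)} = \frac{1}{\left(-88\right) \left(-87\right)} = \frac{1}{7656}$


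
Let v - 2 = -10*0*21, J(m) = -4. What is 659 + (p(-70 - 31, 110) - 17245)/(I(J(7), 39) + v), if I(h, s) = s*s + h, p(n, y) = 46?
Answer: 20078/31 ≈ 647.68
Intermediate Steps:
v = 2 (v = 2 - 10*0*21 = 2 + 0*21 = 2 + 0 = 2)
I(h, s) = h + s² (I(h, s) = s² + h = h + s²)
659 + (p(-70 - 31, 110) - 17245)/(I(J(7), 39) + v) = 659 + (46 - 17245)/((-4 + 39²) + 2) = 659 - 17199/((-4 + 1521) + 2) = 659 - 17199/(1517 + 2) = 659 - 17199/1519 = 659 - 17199*1/1519 = 659 - 351/31 = 20078/31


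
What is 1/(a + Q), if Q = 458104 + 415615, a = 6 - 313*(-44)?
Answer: 1/887497 ≈ 1.1268e-6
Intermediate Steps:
a = 13778 (a = 6 + 13772 = 13778)
Q = 873719
1/(a + Q) = 1/(13778 + 873719) = 1/887497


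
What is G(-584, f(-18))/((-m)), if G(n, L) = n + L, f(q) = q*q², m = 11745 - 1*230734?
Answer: -6416/218989 ≈ -0.029298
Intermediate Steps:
m = -218989 (m = 11745 - 230734 = -218989)
f(q) = q³
G(n, L) = L + n
G(-584, f(-18))/((-m)) = ((-18)³ - 584)/((-1*(-218989))) = (-5832 - 584)/218989 = -6416*1/218989 = -6416/218989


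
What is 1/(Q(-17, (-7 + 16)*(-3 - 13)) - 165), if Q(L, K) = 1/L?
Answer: -17/2806 ≈ -0.0060584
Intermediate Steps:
1/(Q(-17, (-7 + 16)*(-3 - 13)) - 165) = 1/(1/(-17) - 165) = 1/(-1/17 - 165) = 1/(-2806/17) = -17/2806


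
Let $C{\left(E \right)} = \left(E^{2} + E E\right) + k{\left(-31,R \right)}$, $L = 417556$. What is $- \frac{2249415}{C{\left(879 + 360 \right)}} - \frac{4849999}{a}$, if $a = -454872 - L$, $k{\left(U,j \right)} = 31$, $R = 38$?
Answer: $\frac{12928368350107}{2678592132844} \approx 4.8266$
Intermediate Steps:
$C{\left(E \right)} = 31 + 2 E^{2}$ ($C{\left(E \right)} = \left(E^{2} + E E\right) + 31 = \left(E^{2} + E^{2}\right) + 31 = 2 E^{2} + 31 = 31 + 2 E^{2}$)
$a = -872428$ ($a = -454872 - 417556 = -872428$)
$- \frac{2249415}{C{\left(879 + 360 \right)}} - \frac{4849999}{a} = - \frac{2249415}{31 + 2 \left(879 + 360\right)^{2}} - \frac{4849999}{-872428} = - \frac{2249415}{31 + 2 \cdot 1239^{2}} - - \frac{4849999}{872428} = - \frac{2249415}{31 + 2 \cdot 1535121} + \frac{4849999}{872428} = - \frac{2249415}{31 + 3070242} + \frac{4849999}{872428} = - \frac{2249415}{3070273} + \frac{4849999}{872428} = \frac{12928368350107}{2678592132844}$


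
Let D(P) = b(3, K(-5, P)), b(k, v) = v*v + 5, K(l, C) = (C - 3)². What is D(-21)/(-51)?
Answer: -331781/51 ≈ -6505.5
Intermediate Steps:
K(l, C) = (-3 + C)²
b(k, v) = 5 + v² (b(k, v) = v² + 5 = 5 + v²)
D(P) = 5 + (-3 + P)⁴ (D(P) = 5 + ((-3 + P)²)² = 5 + (-3 + P)⁴)
D(-21)/(-51) = (5 + (-3 - 21)⁴)/(-51) = (5 + (-24)⁴)*(-1/51) = (5 + 331776)*(-1/51) = 331781*(-1/51) = -331781/51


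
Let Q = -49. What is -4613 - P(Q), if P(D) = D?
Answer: -4564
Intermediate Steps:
-4613 - P(Q) = -4613 - 1*(-49) = -4613 + 49 = -4564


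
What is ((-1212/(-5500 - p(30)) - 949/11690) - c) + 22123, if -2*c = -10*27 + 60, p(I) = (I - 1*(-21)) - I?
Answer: 1421061437671/64540490 ≈ 22018.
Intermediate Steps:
p(I) = 21 (p(I) = (I + 21) - I = (21 + I) - I = 21)
c = 105 (c = -(-10*27 + 60)/2 = -(-270 + 60)/2 = -½*(-210) = 105)
((-1212/(-5500 - p(30)) - 949/11690) - c) + 22123 = ((-1212/(-5500 - 1*21) - 949/11690) - 1*105) + 22123 = ((-1212/(-5500 - 21) - 949*1/11690) - 105) + 22123 = ((-1212/(-5521) - 949/11690) - 105) + 22123 = ((-1212*(-1/5521) - 949/11690) - 105) + 22123 = ((1212/5521 - 949/11690) - 105) + 22123 = (8928851/64540490 - 105) + 22123 = -6767822599/64540490 + 22123 = 1421061437671/64540490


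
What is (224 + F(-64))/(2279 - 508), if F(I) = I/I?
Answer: 225/1771 ≈ 0.12705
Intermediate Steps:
F(I) = 1
(224 + F(-64))/(2279 - 508) = (224 + 1)/(2279 - 508) = 225/1771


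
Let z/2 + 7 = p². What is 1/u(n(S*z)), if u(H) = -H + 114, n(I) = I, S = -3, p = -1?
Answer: 1/78 ≈ 0.012821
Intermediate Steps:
z = -12 (z = -14 + 2*(-1)² = -14 + 2*1 = -14 + 2 = -12)
u(H) = 114 - H
1/u(n(S*z)) = 1/(114 - (-3)*(-12)) = 1/(114 - 1*36) = 1/(114 - 36) = 1/78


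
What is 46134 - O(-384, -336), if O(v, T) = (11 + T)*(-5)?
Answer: 44509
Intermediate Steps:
O(v, T) = -55 - 5*T
46134 - O(-384, -336) = 46134 - (-55 - 5*(-336)) = 46134 - (-55 + 1680) = 46134 - 1*1625 = 46134 - 1625 = 44509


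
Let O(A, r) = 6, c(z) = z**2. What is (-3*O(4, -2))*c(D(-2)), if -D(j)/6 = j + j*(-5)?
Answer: -41472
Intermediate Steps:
D(j) = 24*j (D(j) = -6*(j + j*(-5)) = -6*(j - 5*j) = -(-24)*j = 24*j)
(-3*O(4, -2))*c(D(-2)) = (-3*6)*(24*(-2))**2 = -18*(-48)**2 = -18*2304 = -41472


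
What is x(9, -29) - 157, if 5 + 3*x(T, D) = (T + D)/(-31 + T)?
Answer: -1742/11 ≈ -158.36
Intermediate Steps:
x(T, D) = -5/3 + (D + T)/(3*(-31 + T)) (x(T, D) = -5/3 + ((T + D)/(-31 + T))/3 = -5/3 + ((D + T)/(-31 + T))/3 = -5/3 + (D + T)/(3*(-31 + T)))
x(9, -29) - 157 = (155 - 29 - 4*9)/(3*(-31 + 9)) - 157 = (⅓)*(155 - 29 - 36)/(-22) - 157 = (⅓)*(-1/22)*90 - 157 = -15/11 - 157 = -1742/11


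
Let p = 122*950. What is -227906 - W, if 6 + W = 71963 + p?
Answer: -415763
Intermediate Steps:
p = 115900
W = 187857 (W = -6 + (71963 + 115900) = -6 + 187863 = 187857)
-227906 - W = -227906 - 1*187857 = -227906 - 187857 = -415763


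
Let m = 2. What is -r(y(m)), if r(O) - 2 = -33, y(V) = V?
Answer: 31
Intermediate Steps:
r(O) = -31 (r(O) = 2 - 33 = -31)
-r(y(m)) = -1*(-31) = 31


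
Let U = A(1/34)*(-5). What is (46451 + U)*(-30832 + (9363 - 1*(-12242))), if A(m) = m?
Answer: -14572468683/34 ≈ -4.2860e+8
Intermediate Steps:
U = -5/34 ≈ -0.14706
(46451 + U)*(-30832 + (9363 - 1*(-12242))) = (46451 - 5/34)*(-30832 + (9363 - 1*(-12242))) = 1579329*(-30832 + (9363 + 12242))/34 = 1579329*(-30832 + 21605)/34 = (1579329/34)*(-9227) = -14572468683/34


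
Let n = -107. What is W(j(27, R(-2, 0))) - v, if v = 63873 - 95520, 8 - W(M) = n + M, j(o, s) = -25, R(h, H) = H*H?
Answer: 31787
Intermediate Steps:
R(h, H) = H²
W(M) = 115 - M (W(M) = 8 - (-107 + M) = 8 + (107 - M) = 115 - M)
v = -31647
W(j(27, R(-2, 0))) - v = (115 - 1*(-25)) - 1*(-31647) = (115 + 25) + 31647 = 140 + 31647 = 31787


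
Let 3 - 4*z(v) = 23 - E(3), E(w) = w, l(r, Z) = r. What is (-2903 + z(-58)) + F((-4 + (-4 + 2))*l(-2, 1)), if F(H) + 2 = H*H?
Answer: -11061/4 ≈ -2765.3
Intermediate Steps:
F(H) = -2 + H² (F(H) = -2 + H*H = -2 + H²)
z(v) = -17/4 (z(v) = ¾ - (23 - 1*3)/4 = ¾ - (23 - 3)/4 = ¾ - ¼*20 = ¾ - 5 = -17/4)
(-2903 + z(-58)) + F((-4 + (-4 + 2))*l(-2, 1)) = (-2903 - 17/4) + (-2 + ((-4 + (-4 + 2))*(-2))²) = -11629/4 + (-2 + ((-4 - 2)*(-2))²) = -11629/4 + (-2 + (-6*(-2))²) = -11629/4 + (-2 + 12²) = -11629/4 + (-2 + 144) = -11629/4 + 142 = -11061/4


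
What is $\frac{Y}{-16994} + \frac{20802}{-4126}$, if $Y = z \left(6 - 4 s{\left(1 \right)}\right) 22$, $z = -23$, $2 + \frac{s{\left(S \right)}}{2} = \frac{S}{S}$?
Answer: $- \frac{81070151}{17529311} \approx -4.6248$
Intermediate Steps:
$s{\left(S \right)} = -2$ ($s{\left(S \right)} = -4 + 2 \frac{S}{S} = -4 + 2 \cdot 1 = -4 + 2 = -2$)
$Y = -7084$ ($Y = - 23 \left(6 - -8\right) 22 = - 23 \left(6 + 8\right) 22 = \left(-23\right) 14 \cdot 22 = \left(-322\right) 22 = -7084$)
$\frac{Y}{-16994} + \frac{20802}{-4126} = - \frac{7084}{-16994} + \frac{20802}{-4126} = \left(-7084\right) \left(- \frac{1}{16994}\right) + 20802 \left(- \frac{1}{4126}\right) = \frac{3542}{8497} - \frac{10401}{2063} = - \frac{81070151}{17529311}$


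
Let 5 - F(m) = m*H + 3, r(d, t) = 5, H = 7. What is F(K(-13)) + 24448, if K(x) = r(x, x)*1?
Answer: 24415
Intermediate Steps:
K(x) = 5 (K(x) = 5*1 = 5)
F(m) = 2 - 7*m (F(m) = 5 - (m*7 + 3) = 5 - (7*m + 3) = 5 - (3 + 7*m) = 5 + (-3 - 7*m) = 2 - 7*m)
F(K(-13)) + 24448 = (2 - 7*5) + 24448 = (2 - 35) + 24448 = -33 + 24448 = 24415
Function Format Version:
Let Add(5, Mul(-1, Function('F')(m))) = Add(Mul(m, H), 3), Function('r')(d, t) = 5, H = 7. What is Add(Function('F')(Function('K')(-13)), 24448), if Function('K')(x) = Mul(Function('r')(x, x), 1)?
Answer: 24415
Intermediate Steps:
Function('K')(x) = 5 (Function('K')(x) = Mul(5, 1) = 5)
Function('F')(m) = Add(2, Mul(-7, m)) (Function('F')(m) = Add(5, Mul(-1, Add(Mul(m, 7), 3))) = Add(5, Mul(-1, Add(Mul(7, m), 3))) = Add(5, Mul(-1, Add(3, Mul(7, m)))) = Add(5, Add(-3, Mul(-7, m))) = Add(2, Mul(-7, m)))
Add(Function('F')(Function('K')(-13)), 24448) = Add(Add(2, Mul(-7, 5)), 24448) = Add(Add(2, -35), 24448) = Add(-33, 24448) = 24415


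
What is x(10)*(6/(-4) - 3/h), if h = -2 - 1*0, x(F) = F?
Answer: 0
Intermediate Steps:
h = -2 (h = -2 + 0 = -2)
x(10)*(6/(-4) - 3/h) = 10*(6/(-4) - 3/(-2)) = 10*(6*(-¼) - 3*(-½)) = 10*(-3/2 + 3/2) = 10*0 = 0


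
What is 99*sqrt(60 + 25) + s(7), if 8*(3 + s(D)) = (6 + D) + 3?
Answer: -1 + 99*sqrt(85) ≈ 911.74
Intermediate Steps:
s(D) = -15/8 + D/8 (s(D) = -3 + ((6 + D) + 3)/8 = -3 + (9 + D)/8 = -3 + (9/8 + D/8) = -15/8 + D/8)
99*sqrt(60 + 25) + s(7) = 99*sqrt(60 + 25) + (-15/8 + (1/8)*7) = 99*sqrt(85) + (-15/8 + 7/8) = 99*sqrt(85) - 1 = -1 + 99*sqrt(85)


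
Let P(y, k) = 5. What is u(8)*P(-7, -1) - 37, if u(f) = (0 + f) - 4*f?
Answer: -157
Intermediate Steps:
u(f) = -3*f (u(f) = f - 4*f = -3*f)
u(8)*P(-7, -1) - 37 = -3*8*5 - 37 = -24*5 - 37 = -120 - 37 = -157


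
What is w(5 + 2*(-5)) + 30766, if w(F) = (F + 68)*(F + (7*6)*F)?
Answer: 17221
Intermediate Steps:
w(F) = 43*F*(68 + F) (w(F) = (68 + F)*(F + 42*F) = (68 + F)*(43*F) = 43*F*(68 + F))
w(5 + 2*(-5)) + 30766 = 43*(5 + 2*(-5))*(68 + (5 + 2*(-5))) + 30766 = 43*(5 - 10)*(68 + (5 - 10)) + 30766 = 43*(-5)*(68 - 5) + 30766 = 43*(-5)*63 + 30766 = -13545 + 30766 = 17221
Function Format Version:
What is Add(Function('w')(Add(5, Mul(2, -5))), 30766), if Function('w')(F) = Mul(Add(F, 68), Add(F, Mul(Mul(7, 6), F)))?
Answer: 17221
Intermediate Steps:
Function('w')(F) = Mul(43, F, Add(68, F)) (Function('w')(F) = Mul(Add(68, F), Add(F, Mul(42, F))) = Mul(Add(68, F), Mul(43, F)) = Mul(43, F, Add(68, F)))
Add(Function('w')(Add(5, Mul(2, -5))), 30766) = Add(Mul(43, Add(5, Mul(2, -5)), Add(68, Add(5, Mul(2, -5)))), 30766) = Add(Mul(43, Add(5, -10), Add(68, Add(5, -10))), 30766) = Add(Mul(43, -5, Add(68, -5)), 30766) = Add(Mul(43, -5, 63), 30766) = Add(-13545, 30766) = 17221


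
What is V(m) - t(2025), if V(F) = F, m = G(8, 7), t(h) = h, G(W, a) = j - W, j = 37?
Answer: -1996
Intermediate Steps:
G(W, a) = 37 - W
m = 29 (m = 37 - 1*8 = 37 - 8 = 29)
V(m) - t(2025) = 29 - 1*2025 = 29 - 2025 = -1996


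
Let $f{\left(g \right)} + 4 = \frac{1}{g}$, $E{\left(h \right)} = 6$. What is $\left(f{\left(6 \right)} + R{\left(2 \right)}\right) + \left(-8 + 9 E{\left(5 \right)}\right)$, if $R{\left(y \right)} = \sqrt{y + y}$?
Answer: $\frac{265}{6} \approx 44.167$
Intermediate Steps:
$f{\left(g \right)} = -4 + \frac{1}{g}$
$R{\left(y \right)} = \sqrt{2} \sqrt{y}$ ($R{\left(y \right)} = \sqrt{2 y} = \sqrt{2} \sqrt{y}$)
$\left(f{\left(6 \right)} + R{\left(2 \right)}\right) + \left(-8 + 9 E{\left(5 \right)}\right) = \left(\left(-4 + \frac{1}{6}\right) + \sqrt{2} \sqrt{2}\right) + \left(-8 + 9 \cdot 6\right) = \left(\left(-4 + \frac{1}{6}\right) + 2\right) + \left(-8 + 54\right) = \left(- \frac{23}{6} + 2\right) + 46 = - \frac{11}{6} + 46 = \frac{265}{6}$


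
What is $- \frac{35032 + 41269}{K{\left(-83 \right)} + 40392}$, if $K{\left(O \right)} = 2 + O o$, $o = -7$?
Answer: $- \frac{76301}{40975} \approx -1.8621$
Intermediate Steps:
$K{\left(O \right)} = 2 - 7 O$ ($K{\left(O \right)} = 2 + O \left(-7\right) = 2 - 7 O$)
$- \frac{35032 + 41269}{K{\left(-83 \right)} + 40392} = - \frac{35032 + 41269}{\left(2 - -581\right) + 40392} = - \frac{76301}{\left(2 + 581\right) + 40392} = - \frac{76301}{583 + 40392} = - \frac{76301}{40975}$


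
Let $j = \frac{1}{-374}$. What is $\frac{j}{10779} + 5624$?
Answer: $\frac{22672289903}{4031346} \approx 5624.0$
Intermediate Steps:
$j = - \frac{1}{374} \approx -0.0026738$
$\frac{j}{10779} + 5624 = - \frac{1}{374 \cdot 10779} + 5624 = \left(- \frac{1}{374}\right) \frac{1}{10779} + 5624 = - \frac{1}{4031346} + 5624 = \frac{22672289903}{4031346}$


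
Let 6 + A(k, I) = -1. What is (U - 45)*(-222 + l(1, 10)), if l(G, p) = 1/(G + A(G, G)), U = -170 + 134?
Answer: 35991/2 ≈ 17996.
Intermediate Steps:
A(k, I) = -7 (A(k, I) = -6 - 1 = -7)
U = -36
l(G, p) = 1/(-7 + G) (l(G, p) = 1/(G - 7) = 1/(-7 + G))
(U - 45)*(-222 + l(1, 10)) = (-36 - 45)*(-222 + 1/(-7 + 1)) = -81*(-222 + 1/(-6)) = -81*(-222 - ⅙) = -81*(-1333/6) = 35991/2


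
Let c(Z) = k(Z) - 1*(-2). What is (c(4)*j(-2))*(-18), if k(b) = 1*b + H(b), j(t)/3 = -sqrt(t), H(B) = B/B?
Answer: 378*I*sqrt(2) ≈ 534.57*I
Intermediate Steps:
H(B) = 1
j(t) = -3*sqrt(t) (j(t) = 3*(-sqrt(t)) = -3*sqrt(t))
k(b) = 1 + b (k(b) = 1*b + 1 = b + 1 = 1 + b)
c(Z) = 3 + Z (c(Z) = (1 + Z) - 1*(-2) = (1 + Z) + 2 = 3 + Z)
(c(4)*j(-2))*(-18) = ((3 + 4)*(-3*I*sqrt(2)))*(-18) = (7*(-3*I*sqrt(2)))*(-18) = -21*I*sqrt(2)*(-18) = 378*I*sqrt(2)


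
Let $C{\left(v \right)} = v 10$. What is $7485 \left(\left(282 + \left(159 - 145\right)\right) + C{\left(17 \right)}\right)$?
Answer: $3488010$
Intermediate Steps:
$C{\left(v \right)} = 10 v$
$7485 \left(\left(282 + \left(159 - 145\right)\right) + C{\left(17 \right)}\right) = 7485 \left(\left(282 + \left(159 - 145\right)\right) + 10 \cdot 17\right) = 7485 \left(\left(282 + 14\right) + 170\right) = 7485 \left(296 + 170\right) = 7485 \cdot 466 = 3488010$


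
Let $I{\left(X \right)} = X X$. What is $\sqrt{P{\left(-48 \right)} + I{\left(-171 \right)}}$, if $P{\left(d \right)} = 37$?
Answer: $\sqrt{29278} \approx 171.11$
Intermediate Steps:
$I{\left(X \right)} = X^{2}$
$\sqrt{P{\left(-48 \right)} + I{\left(-171 \right)}} = \sqrt{37 + \left(-171\right)^{2}} = \sqrt{37 + 29241} = \sqrt{29278}$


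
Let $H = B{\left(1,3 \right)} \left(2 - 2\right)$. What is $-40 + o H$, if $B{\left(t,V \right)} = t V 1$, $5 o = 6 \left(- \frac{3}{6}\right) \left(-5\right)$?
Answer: $-40$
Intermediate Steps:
$o = 3$ ($o = \frac{6 \left(- \frac{3}{6}\right) \left(-5\right)}{5} = \frac{6 \left(\left(-3\right) \frac{1}{6}\right) \left(-5\right)}{5} = \frac{6 \left(- \frac{1}{2}\right) \left(-5\right)}{5} = \frac{\left(-3\right) \left(-5\right)}{5} = \frac{1}{5} \cdot 15 = 3$)
$B{\left(t,V \right)} = V t$ ($B{\left(t,V \right)} = V t 1 = V t$)
$H = 0$ ($H = 3 \cdot 1 \left(2 - 2\right) = 3 \cdot 0 = 0$)
$-40 + o H = -40 + 3 \cdot 0 = -40 + 0 = -40$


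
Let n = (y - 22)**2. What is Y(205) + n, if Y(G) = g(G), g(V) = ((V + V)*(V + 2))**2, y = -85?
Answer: 7202928349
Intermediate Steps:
g(V) = 4*V**2*(2 + V)**2 (g(V) = ((2*V)*(2 + V))**2 = (2*V*(2 + V))**2 = 4*V**2*(2 + V)**2)
Y(G) = 4*G**2*(2 + G)**2
n = 11449 (n = (-85 - 22)**2 = (-107)**2 = 11449)
Y(205) + n = 4*205**2*(2 + 205)**2 + 11449 = 4*42025*207**2 + 11449 = 4*42025*42849 + 11449 = 7202916900 + 11449 = 7202928349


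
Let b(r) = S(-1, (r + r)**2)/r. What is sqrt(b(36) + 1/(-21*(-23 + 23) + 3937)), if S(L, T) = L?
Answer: I*sqrt(15358237)/23622 ≈ 0.1659*I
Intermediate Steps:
b(r) = -1/r
sqrt(b(36) + 1/(-21*(-23 + 23) + 3937)) = sqrt(-1/36 + 1/(-21*(-23 + 23) + 3937)) = sqrt(-1*1/36 + 1/(-21*0 + 3937)) = sqrt(-1/36 + 1/(0 + 3937)) = sqrt(-1/36 + 1/3937) = sqrt(-3901/141732) = I*sqrt(15358237)/23622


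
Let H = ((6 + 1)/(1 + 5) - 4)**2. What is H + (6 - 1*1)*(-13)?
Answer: -2051/36 ≈ -56.972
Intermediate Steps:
H = 289/36 (H = (7/6 - 4)**2 = (-17/6)**2 = 289/36 ≈ 8.0278)
H + (6 - 1*1)*(-13) = 289/36 + (6 - 1*1)*(-13) = 289/36 + (6 - 1)*(-13) = 289/36 + 5*(-13) = 289/36 - 65 = -2051/36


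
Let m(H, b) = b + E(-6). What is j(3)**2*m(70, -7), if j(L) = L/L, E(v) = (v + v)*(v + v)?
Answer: 137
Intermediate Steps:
E(v) = 4*v**2 (E(v) = (2*v)*(2*v) = 4*v**2)
j(L) = 1
m(H, b) = 144 + b (m(H, b) = b + 4*(-6)**2 = b + 4*36 = b + 144 = 144 + b)
j(3)**2*m(70, -7) = 1**2*(144 - 7) = 1*137 = 137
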